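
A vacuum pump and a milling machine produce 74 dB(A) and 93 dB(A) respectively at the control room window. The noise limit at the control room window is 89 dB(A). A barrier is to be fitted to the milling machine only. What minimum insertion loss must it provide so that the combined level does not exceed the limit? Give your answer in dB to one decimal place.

4.1 dB

Everything except the milling machine sums to 10^(74/10) = 2.512e+07 in linear terms, 74.00 dB(A).
The limit corresponds to 10^(89/10) = 7.943e+08; subtracting the fixed part leaves 7.692e+08 for the milling machine, i.e. 88.86 dB(A).
Required insertion loss = 93 − 88.86 = 4.14 dB.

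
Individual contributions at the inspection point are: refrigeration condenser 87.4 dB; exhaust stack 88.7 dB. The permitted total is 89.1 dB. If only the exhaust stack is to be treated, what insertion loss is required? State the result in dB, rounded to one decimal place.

4.5 dB

Fixed contribution from the other source: Σ 10^(L/10) = 10^(87.4/10) = 5.495e+08 (87.40 dB).
The limit corresponds to 10^(89.1/10) = 8.128e+08; subtracting the fixed part leaves 2.633e+08 for the exhaust stack, i.e. 84.20 dB.
So the exhaust stack must be reduced from 88.7 to 84.20 dB: IL = 4.50 dB.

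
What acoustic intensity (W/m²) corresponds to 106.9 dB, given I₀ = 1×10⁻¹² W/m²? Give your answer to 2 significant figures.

I/I₀ = 10^(106.9/10) = 4.898e+10, so I = 4.898e+10 × 10⁻¹² W/m².

0.049 W/m²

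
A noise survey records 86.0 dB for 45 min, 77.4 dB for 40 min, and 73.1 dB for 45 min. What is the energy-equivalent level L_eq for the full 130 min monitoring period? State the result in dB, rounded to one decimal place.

82.1 dB

L_eq = 10·log₁₀[(1/T)·Σ tᵢ·10^(Lᵢ/10)] with T = 130 min.
Σ tᵢ·10^(Lᵢ/10) = 45·10^(86.0/10) + 40·10^(77.4/10) + 45·10^(73.1/10) = 2.103e+10.
L_eq = 10·log₁₀(2.103e+10/130) = 82.09 dB.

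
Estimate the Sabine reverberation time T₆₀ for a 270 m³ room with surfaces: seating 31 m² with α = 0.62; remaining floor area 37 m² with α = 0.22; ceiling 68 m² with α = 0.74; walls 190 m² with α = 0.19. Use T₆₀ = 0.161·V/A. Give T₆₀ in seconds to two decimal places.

Total absorption A = 31·0.62 + 37·0.22 + 68·0.74 + 190·0.19 = 113.78 m² sabins.
T₆₀ = 0.161 × 270 / 113.78 = 0.382 s.

0.38 s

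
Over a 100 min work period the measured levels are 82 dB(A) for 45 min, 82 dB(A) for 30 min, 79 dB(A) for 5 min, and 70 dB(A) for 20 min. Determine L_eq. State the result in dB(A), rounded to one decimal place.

81.0 dB(A)

L_eq = 10·log₁₀[(1/T)·Σ tᵢ·10^(Lᵢ/10)] with T = 100 min.
Σ tᵢ·10^(Lᵢ/10) = 45·10^(82/10) + 30·10^(82/10) + 5·10^(79/10) + 20·10^(70/10) = 1.248e+10.
L_eq = 10·log₁₀(1.248e+10/100) = 80.96 dB(A).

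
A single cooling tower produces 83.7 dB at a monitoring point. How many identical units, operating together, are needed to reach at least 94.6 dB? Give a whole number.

13

The shortfall is 94.6 − 83.7 = 10.9 dB, and N units add 10·log₁₀ N, so need 10·log₁₀ N ≥ 10.9.
N ≥ 10^(10.9/10) = 12.303, so N = 13.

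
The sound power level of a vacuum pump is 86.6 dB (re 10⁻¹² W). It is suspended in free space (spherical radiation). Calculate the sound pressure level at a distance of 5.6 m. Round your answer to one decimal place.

60.6 dB

L_p = L_w − 10·log₁₀(4π·r²) with r = 5.6 m.
4π·r² = 394.1 m², 10·log₁₀ of that is 25.956 dB.
L_p = 86.6 − 25.956 = 60.64 dB.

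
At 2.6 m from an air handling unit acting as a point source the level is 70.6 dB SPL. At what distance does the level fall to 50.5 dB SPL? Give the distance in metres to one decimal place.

26.3 m

The 20.1 dB drop corresponds to a distance ratio of 10^(20.1/20) for a point source.
r₂ = 2.6·10^((70.6−50.5)/20) = 2.6·10^(20.1/20) = 26.30 m.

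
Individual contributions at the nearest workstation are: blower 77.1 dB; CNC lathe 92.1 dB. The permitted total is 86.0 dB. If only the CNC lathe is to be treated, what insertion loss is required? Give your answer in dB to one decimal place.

Fixed contribution from the other source: Σ 10^(L/10) = 10^(77.1/10) = 5.129e+07 (77.10 dB).
The limit corresponds to 10^(86.0/10) = 3.981e+08; subtracting the fixed part leaves 3.468e+08 for the CNC lathe, i.e. 85.40 dB.
So the CNC lathe must be reduced from 92.1 to 85.40 dB: IL = 6.70 dB.

6.7 dB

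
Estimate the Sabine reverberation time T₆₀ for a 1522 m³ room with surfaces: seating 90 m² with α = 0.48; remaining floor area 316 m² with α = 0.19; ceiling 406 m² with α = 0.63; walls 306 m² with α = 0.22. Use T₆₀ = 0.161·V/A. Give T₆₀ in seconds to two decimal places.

0.57 s

Summing Sᵢαᵢ: 90·0.48 + 316·0.19 + 406·0.63 + 306·0.22 = 426.34 m².
T₆₀ = 0.161·V/A = 0.161·1522/426.34 = 0.575 s.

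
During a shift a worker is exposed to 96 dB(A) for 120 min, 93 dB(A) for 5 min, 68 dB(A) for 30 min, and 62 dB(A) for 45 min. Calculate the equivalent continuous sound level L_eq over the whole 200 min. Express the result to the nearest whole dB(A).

94 dB(A)

L_eq = 10·log₁₀[(1/T)·Σ tᵢ·10^(Lᵢ/10)] with T = 200 min.
Σ tᵢ·10^(Lᵢ/10) = 120·10^(96/10) + 5·10^(93/10) + 30·10^(68/10) + 45·10^(62/10) = 4.880e+11.
L_eq = 10·log₁₀(4.880e+11/200) = 93.87 dB(A).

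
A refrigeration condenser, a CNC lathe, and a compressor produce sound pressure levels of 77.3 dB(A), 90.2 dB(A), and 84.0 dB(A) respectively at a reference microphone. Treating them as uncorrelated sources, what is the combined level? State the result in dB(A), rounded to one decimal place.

Incoherent sources combine by intensity addition: L_total = 10·log₁₀(Σ 10^(L_i/10)).
Σ 10^(L/10) = 10^(77.3/10) + 10^(90.2/10) + 10^(84.0/10) = 1.352e+09.
L_total = 10·log₁₀(1.352e+09) = 91.31 dB(A).

91.3 dB(A)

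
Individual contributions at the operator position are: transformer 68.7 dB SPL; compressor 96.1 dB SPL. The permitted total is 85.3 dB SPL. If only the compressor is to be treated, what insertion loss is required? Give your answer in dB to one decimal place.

Fixed contribution from the other source: Σ 10^(L/10) = 10^(68.7/10) = 7.413e+06 (68.70 dB SPL).
To meet 85.3 dB SPL overall, the treated compressor may contribute at most 10^(85.3/10) − 7.413e+06 = 3.314e+08, i.e. 85.20 dB SPL.
Required insertion loss = 96.1 − 85.20 = 10.90 dB.

10.9 dB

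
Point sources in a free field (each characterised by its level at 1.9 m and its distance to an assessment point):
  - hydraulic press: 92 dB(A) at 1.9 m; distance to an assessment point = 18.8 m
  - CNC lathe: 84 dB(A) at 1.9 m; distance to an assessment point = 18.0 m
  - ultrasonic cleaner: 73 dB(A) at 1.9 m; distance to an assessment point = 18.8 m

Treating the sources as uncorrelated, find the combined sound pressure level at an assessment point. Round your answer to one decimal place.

Propagate each source to the receiver with L = L_ref − 20·log₁₀(r/r_ref), then add intensities.
hydraulic press: 92 − 20·log₁₀(18.8/1.9) = 92 − 19.91 = 72.09 dB(A).
CNC lathe: 84 − 20·log₁₀(18.0/1.9) = 84 − 19.53 = 64.47 dB(A).
ultrasonic cleaner: 73 − 20·log₁₀(18.8/1.9) = 73 − 19.91 = 53.09 dB(A).
Σ 10^(L/10) = 1.919e+07 → L_total = 10·log₁₀(1.919e+07) = 72.83 dB(A).

72.8 dB(A)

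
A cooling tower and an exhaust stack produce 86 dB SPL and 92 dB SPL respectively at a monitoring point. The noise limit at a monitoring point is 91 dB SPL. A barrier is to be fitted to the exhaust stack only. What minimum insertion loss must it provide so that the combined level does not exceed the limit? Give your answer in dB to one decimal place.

2.7 dB

Fixed contribution from the other source: Σ 10^(L/10) = 10^(86/10) = 3.981e+08 (86.00 dB SPL).
The limit corresponds to 10^(91/10) = 1.259e+09; subtracting the fixed part leaves 8.608e+08 for the exhaust stack, i.e. 89.35 dB SPL.
So the exhaust stack must be reduced from 92 to 89.35 dB SPL: IL = 2.65 dB.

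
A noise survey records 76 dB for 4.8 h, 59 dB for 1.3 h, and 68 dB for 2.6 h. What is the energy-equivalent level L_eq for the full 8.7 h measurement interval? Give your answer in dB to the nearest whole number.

74 dB

The energy average is taken in the linear domain: L_eq = 10·log₁₀[(Σ tᵢ·10^(Lᵢ/10))/T], T = 8.7 h.
Σ tᵢ·10^(Lᵢ/10) = 4.8·10^(76/10) + 1.3·10^(59/10) + 2.6·10^(68/10) = 2.085e+08.
L_eq = 10·log₁₀(2.085e+08/8.7) = 73.80 dB.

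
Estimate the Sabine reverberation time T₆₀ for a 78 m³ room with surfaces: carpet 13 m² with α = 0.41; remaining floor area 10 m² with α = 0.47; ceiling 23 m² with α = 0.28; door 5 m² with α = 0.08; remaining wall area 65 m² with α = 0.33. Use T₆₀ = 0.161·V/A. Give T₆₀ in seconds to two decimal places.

A = Σ Sᵢαᵢ = 13·0.41 + 10·0.47 + 23·0.28 + 5·0.08 + 65·0.33 = 38.32 m².
T₆₀ = 0.161·V/A = 0.161·78/38.32 = 0.328 s.

0.33 s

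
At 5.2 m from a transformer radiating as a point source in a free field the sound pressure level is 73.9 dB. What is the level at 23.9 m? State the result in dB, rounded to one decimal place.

Spherical spreading from a point source gives a 20·log₁₀(r₂/r₁) drop.
L₂ = 73.9 − 20·log₁₀(23.9/5.2) = 73.9 − 13.248 = 60.65 dB.

60.7 dB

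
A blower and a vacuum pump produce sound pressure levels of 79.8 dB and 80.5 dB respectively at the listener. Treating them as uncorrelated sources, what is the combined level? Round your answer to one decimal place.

83.2 dB

For uncorrelated sources the intensities add, so convert each level to linear form, sum, and take 10·log₁₀ of the total.
Σ 10^(L/10) = 10^(79.8/10) + 10^(80.5/10) = 2.077e+08.
L_total = 10·log₁₀(2.077e+08) = 83.17 dB.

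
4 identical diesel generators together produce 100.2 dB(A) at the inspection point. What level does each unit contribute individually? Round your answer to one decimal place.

Dividing the total intensity by 4 lowers the level by 10·log₁₀ 4 = 6.021 dB: L₁ = 100.2 − 6.021.

94.2 dB(A)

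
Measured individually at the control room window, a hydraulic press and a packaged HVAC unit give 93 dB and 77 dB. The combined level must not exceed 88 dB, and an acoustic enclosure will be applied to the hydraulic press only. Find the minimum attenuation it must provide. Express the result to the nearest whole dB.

Fixed contribution from the other source: Σ 10^(L/10) = 10^(77/10) = 5.012e+07 (77.00 dB).
The limit corresponds to 10^(88/10) = 6.310e+08; subtracting the fixed part leaves 5.808e+08 for the hydraulic press, i.e. 87.64 dB.
Required insertion loss = 93 − 87.64 = 5.36 dB.

5 dB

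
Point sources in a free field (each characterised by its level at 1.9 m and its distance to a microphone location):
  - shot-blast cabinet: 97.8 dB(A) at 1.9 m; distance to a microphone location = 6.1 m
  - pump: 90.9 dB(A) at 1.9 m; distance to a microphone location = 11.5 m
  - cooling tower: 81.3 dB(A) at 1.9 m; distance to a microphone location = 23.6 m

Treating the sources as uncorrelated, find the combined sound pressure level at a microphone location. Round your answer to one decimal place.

87.9 dB(A)

First find each source's level at the receiver (point-source: −20·log₁₀(r/r_ref)), then combine on an intensity basis.
shot-blast cabinet: 97.8 − 20·log₁₀(6.1/1.9) = 97.8 − 10.13 = 87.67 dB(A).
pump: 90.9 − 20·log₁₀(11.5/1.9) = 90.9 − 15.64 = 75.26 dB(A).
cooling tower: 81.3 − 20·log₁₀(23.6/1.9) = 81.3 − 21.88 = 59.42 dB(A).
Σ 10^(L/10) = 6.190e+08 → L_total = 10·log₁₀(6.190e+08) = 87.92 dB(A).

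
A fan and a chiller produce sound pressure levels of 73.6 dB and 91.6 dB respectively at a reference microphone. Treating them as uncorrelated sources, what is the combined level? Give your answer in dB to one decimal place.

For uncorrelated sources the intensities add, so convert each level to linear form, sum, and take 10·log₁₀ of the total.
Σ 10^(L/10) = 10^(73.6/10) + 10^(91.6/10) = 1.468e+09.
L_total = 10·log₁₀(1.468e+09) = 91.67 dB.

91.7 dB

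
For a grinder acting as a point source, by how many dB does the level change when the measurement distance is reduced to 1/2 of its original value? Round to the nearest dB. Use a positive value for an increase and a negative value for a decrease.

A point source loses 6 dB per doubling of distance; generally ΔL = −20·log₁₀(r₂/r₁).
ΔL = −20·log₁₀(0.5) = +6.02 dB.

+6 dB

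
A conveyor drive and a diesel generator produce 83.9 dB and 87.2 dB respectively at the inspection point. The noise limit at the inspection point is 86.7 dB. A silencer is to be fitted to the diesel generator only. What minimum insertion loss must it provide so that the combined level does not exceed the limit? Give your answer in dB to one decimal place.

3.7 dB

The untreated sources together contribute 10^(83.9/10) = 2.455e+08, i.e. 83.90 dB.
The limit corresponds to 10^(86.7/10) = 4.677e+08; subtracting the fixed part leaves 2.223e+08 for the diesel generator, i.e. 83.47 dB.
So the diesel generator must be reduced from 87.2 to 83.47 dB: IL = 3.73 dB.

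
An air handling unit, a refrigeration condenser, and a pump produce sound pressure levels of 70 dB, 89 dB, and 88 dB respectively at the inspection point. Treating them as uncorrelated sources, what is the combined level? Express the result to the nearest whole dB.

92 dB

Incoherent sources combine by intensity addition: L_total = 10·log₁₀(Σ 10^(L_i/10)).
Σ 10^(L/10) = 10^(70/10) + 10^(89/10) + 10^(88/10) = 1.435e+09.
L_total = 10·log₁₀(1.435e+09) = 91.57 dB.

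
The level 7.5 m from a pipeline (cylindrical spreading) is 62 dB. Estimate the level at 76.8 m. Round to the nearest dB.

52 dB

For a line source, L₂ = L₁ − 10·log₁₀(r₂/r₁).
L₂ = 62 − 10·log₁₀(76.8/7.5) = 62 − 10.103 = 51.90 dB.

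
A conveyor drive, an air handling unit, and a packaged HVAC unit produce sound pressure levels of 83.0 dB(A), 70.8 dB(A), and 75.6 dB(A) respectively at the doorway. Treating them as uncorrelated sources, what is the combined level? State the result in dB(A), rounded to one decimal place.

For uncorrelated sources the intensities add, so convert each level to linear form, sum, and take 10·log₁₀ of the total.
Σ 10^(L/10) = 10^(83.0/10) + 10^(70.8/10) + 10^(75.6/10) = 2.479e+08.
L_total = 10·log₁₀(2.479e+08) = 83.94 dB(A).

83.9 dB(A)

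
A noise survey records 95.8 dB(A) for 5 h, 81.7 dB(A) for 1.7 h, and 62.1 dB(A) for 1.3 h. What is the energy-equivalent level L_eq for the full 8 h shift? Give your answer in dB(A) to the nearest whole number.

L_eq = 10·log₁₀[(1/T)·Σ tᵢ·10^(Lᵢ/10)] with T = 8 h.
Σ tᵢ·10^(Lᵢ/10) = 5·10^(95.8/10) + 1.7·10^(81.7/10) + 1.3·10^(62.1/10) = 1.926e+10.
L_eq = 10·log₁₀(1.926e+10/8) = 93.82 dB(A).

94 dB(A)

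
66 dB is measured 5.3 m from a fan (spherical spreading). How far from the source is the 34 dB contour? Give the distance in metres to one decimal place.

The 32.0 dB drop corresponds to a distance ratio of 10^(32.0/20) for a point source.
r₂ = 5.3·10^((66−34)/20) = 5.3·10^(32.0/20) = 211.00 m.

211.0 m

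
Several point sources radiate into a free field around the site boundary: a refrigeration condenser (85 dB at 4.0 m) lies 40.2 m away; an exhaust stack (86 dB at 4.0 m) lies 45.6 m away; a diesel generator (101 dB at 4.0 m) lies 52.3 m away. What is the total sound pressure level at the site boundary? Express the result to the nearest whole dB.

Apply inverse-square spreading to bring every level to the receiver, then sum 10^(L/10).
refrigeration condenser: 85 − 20·log₁₀(40.2/4.0) = 85 − 20.04 = 64.96 dB.
exhaust stack: 86 − 20·log₁₀(45.6/4.0) = 86 − 21.14 = 64.86 dB.
diesel generator: 101 − 20·log₁₀(52.3/4.0) = 101 − 22.33 = 78.67 dB.
Σ 10^(L/10) = 7.983e+07 → L_total = 10·log₁₀(7.983e+07) = 79.02 dB.

79 dB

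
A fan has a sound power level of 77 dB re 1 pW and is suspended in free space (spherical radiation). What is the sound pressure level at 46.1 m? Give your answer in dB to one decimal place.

32.7 dB

The power spreads over a sphere of area 4π·r², so L_p = L_w − 10·log₁₀(4π·r²).
4π·r² = 2.671e+04 m², 10·log₁₀ of that is 44.266 dB.
L_p = 77 − 44.266 = 32.73 dB.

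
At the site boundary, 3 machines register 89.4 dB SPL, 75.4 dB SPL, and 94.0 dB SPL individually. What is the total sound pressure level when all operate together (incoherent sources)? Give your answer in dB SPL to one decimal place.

Incoherent sources combine by intensity addition: L_total = 10·log₁₀(Σ 10^(L_i/10)).
Σ 10^(L/10) = 10^(89.4/10) + 10^(75.4/10) + 10^(94.0/10) = 3.418e+09.
L_total = 10·log₁₀(3.418e+09) = 95.34 dB SPL.

95.3 dB SPL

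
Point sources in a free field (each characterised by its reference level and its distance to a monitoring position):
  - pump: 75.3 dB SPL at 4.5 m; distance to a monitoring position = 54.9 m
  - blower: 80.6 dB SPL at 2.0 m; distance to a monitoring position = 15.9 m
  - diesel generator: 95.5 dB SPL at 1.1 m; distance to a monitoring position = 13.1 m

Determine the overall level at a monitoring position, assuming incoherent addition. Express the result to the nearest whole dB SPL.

74 dB SPL

Propagate each source to the receiver with L = L_ref − 20·log₁₀(r/r_ref), then add intensities.
pump: 75.3 − 20·log₁₀(54.9/4.5) = 75.3 − 21.73 = 53.57 dB SPL.
blower: 80.6 − 20·log₁₀(15.9/2.0) = 80.6 − 18.01 = 62.59 dB SPL.
diesel generator: 95.5 − 20·log₁₀(13.1/1.1) = 95.5 − 21.52 = 73.98 dB SPL.
Σ 10^(L/10) = 2.706e+07 → L_total = 10·log₁₀(2.706e+07) = 74.32 dB SPL.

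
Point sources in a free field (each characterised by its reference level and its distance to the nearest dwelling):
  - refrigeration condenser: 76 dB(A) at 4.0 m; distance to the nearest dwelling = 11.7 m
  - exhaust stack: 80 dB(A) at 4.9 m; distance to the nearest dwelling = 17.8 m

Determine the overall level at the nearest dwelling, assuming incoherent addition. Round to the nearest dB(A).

Apply inverse-square spreading to bring every level to the receiver, then sum 10^(L/10).
refrigeration condenser: 76 − 20·log₁₀(11.7/4.0) = 76 − 9.32 = 66.68 dB(A).
exhaust stack: 80 − 20·log₁₀(17.8/4.9) = 80 − 11.20 = 68.80 dB(A).
Σ 10^(L/10) = 1.223e+07 → L_total = 10·log₁₀(1.223e+07) = 70.87 dB(A).

71 dB(A)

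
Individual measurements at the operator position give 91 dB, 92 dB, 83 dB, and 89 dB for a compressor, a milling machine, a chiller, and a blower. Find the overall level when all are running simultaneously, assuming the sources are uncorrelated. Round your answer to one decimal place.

95.8 dB

For uncorrelated sources the intensities add, so convert each level to linear form, sum, and take 10·log₁₀ of the total.
Σ 10^(L/10) = 10^(91/10) + 10^(92/10) + 10^(83/10) + 10^(89/10) = 3.838e+09.
L_total = 10·log₁₀(3.838e+09) = 95.84 dB.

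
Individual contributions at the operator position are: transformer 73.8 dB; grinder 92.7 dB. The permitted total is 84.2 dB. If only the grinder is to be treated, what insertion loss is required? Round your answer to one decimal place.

Fixed contribution from the other source: Σ 10^(L/10) = 10^(73.8/10) = 2.399e+07 (73.80 dB).
The limit corresponds to 10^(84.2/10) = 2.630e+08; subtracting the fixed part leaves 2.390e+08 for the grinder, i.e. 83.78 dB.
So the grinder must be reduced from 92.7 to 83.78 dB: IL = 8.92 dB.

8.9 dB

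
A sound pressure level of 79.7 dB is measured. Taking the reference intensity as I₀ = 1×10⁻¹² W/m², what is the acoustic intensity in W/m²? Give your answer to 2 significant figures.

9.3e-05 W/m²

L = 10·log₁₀(I/I₀) ⇒ I = I₀·10^(L/10) = 10⁻¹² × 10^7.97.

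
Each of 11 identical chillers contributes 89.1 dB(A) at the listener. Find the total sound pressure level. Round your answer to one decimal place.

L_total = L₁ + 10·log₁₀ N for N identical incoherent sources.
L_total = 89.1 + 10·log₁₀(11) = 89.1 + 10.414 = 99.51 dB(A).

99.5 dB(A)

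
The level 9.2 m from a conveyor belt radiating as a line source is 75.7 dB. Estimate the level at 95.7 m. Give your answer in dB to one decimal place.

65.5 dB

Line-source attenuation: ΔL = 10·log₁₀(r₂/r₁) = 10·log₁₀(95.7/9.2) = 10.171 dB.
L₂ = 75.7 − 10·log₁₀(95.7/9.2) = 75.7 − 10.171 = 65.53 dB.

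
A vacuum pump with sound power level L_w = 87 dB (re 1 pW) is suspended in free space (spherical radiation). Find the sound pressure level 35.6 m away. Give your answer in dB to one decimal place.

45.0 dB

Free-field spherical radiation: L_p = L_w − 10·log₁₀(4π·r²), r = 35.6 m.
4π·r² = 1.593e+04 m², 10·log₁₀ of that is 42.021 dB.
L_p = 87 − 42.021 = 44.98 dB.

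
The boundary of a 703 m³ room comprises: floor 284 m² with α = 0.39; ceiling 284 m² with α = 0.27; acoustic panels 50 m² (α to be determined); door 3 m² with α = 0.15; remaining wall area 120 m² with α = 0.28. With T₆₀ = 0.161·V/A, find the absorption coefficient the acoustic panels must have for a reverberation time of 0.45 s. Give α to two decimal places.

0.60

Required total absorption A = 0.161·703/0.45 = 251.52 m².
Absorption from the other surfaces = 284·0.39 + 284·0.27 + 3·0.15 + 120·0.28 = 221.49 m², so the acoustic panels must supply 30.03 m² over 50 m².
α = 30.03/50 = 0.601.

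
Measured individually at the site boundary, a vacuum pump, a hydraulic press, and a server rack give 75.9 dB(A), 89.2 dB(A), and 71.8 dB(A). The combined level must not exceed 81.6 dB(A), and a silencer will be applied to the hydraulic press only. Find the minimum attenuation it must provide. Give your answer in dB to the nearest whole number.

10 dB

Fixed contribution from the other sources: Σ 10^(L/10) = 10^(75.9/10) + 10^(71.8/10) = 5.404e+07 (77.33 dB(A)).
To meet 81.6 dB(A) overall, the treated hydraulic press may contribute at most 10^(81.6/10) − 5.404e+07 = 9.050e+07, i.e. 79.57 dB(A).
So the hydraulic press must be reduced from 89.2 to 79.57 dB(A): IL = 9.63 dB.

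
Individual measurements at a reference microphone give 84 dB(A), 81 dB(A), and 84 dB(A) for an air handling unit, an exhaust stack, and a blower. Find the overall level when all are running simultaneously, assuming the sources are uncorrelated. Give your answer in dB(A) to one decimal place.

Incoherent sources combine by intensity addition: L_total = 10·log₁₀(Σ 10^(L_i/10)).
Σ 10^(L/10) = 10^(84/10) + 10^(81/10) + 10^(84/10) = 6.283e+08.
L_total = 10·log₁₀(6.283e+08) = 87.98 dB(A).

88.0 dB(A)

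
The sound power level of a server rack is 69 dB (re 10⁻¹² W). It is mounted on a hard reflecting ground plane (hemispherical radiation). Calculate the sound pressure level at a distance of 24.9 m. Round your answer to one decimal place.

33.1 dB

The power spreads over a hemisphere of area 2π·r², so L_p = L_w − 10·log₁₀(2π·r²).
2π·r² = 3896 m², 10·log₁₀ of that is 35.906 dB.
L_p = 69 − 35.906 = 33.09 dB.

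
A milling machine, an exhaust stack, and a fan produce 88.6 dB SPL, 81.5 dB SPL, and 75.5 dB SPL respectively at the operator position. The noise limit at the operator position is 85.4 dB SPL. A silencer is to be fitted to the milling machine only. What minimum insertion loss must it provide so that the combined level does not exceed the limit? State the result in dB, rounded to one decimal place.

Fixed contribution from the other sources: Σ 10^(L/10) = 10^(81.5/10) + 10^(75.5/10) = 1.767e+08 (82.47 dB SPL).
To meet 85.4 dB SPL overall, the treated milling machine may contribute at most 10^(85.4/10) − 1.767e+08 = 1.700e+08, i.e. 82.30 dB SPL.
So the milling machine must be reduced from 88.6 to 82.30 dB SPL: IL = 6.30 dB.

6.3 dB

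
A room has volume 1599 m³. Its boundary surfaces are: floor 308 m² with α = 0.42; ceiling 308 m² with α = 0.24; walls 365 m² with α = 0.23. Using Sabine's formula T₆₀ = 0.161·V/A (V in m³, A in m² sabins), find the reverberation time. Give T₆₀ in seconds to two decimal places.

Total absorption A = 308·0.42 + 308·0.24 + 365·0.23 = 287.23 m² sabins.
T₆₀ = 0.161 × 1599 / 287.23 = 0.896 s.

0.90 s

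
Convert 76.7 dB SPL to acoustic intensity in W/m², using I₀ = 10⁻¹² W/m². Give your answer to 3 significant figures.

4.68e-05 W/m²

L = 10·log₁₀(I/I₀) ⇒ I = I₀·10^(L/10) = 10⁻¹² × 10^7.67.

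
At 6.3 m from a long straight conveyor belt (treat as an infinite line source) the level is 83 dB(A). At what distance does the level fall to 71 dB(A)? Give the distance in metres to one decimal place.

99.8 m

Line-source spreading drops the level by 10·log₁₀(r₂/r₁); inverting, r₂/r₁ = 10^(ΔL/10).
r₂ = 6.3·10^((83−71)/10) = 6.3·10^(12.0/10) = 99.85 m.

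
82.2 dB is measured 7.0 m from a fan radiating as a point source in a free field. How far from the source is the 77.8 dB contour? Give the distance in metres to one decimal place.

11.6 m

The 4.4 dB drop corresponds to a distance ratio of 10^(4.4/20) for a point source.
r₂ = 7.0·10^((82.2−77.8)/20) = 7.0·10^(4.4/20) = 11.62 m.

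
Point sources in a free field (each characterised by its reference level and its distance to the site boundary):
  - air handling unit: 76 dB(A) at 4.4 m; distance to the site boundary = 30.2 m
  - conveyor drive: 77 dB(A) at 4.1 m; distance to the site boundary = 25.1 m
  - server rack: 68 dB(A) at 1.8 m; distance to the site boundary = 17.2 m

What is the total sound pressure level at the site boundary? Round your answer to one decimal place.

Propagate each source to the receiver with L = L_ref − 20·log₁₀(r/r_ref), then add intensities.
air handling unit: 76 − 20·log₁₀(30.2/4.4) = 76 − 16.73 = 59.27 dB(A).
conveyor drive: 77 − 20·log₁₀(25.1/4.1) = 77 − 15.74 = 61.26 dB(A).
server rack: 68 − 20·log₁₀(17.2/1.8) = 68 − 19.61 = 48.39 dB(A).
Σ 10^(L/10) = 2.251e+06 → L_total = 10·log₁₀(2.251e+06) = 63.52 dB(A).

63.5 dB(A)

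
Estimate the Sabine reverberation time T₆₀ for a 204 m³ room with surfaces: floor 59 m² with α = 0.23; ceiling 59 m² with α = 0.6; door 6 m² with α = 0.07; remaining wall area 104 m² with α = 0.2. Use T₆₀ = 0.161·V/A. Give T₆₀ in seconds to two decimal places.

0.47 s

A = Σ Sᵢαᵢ = 59·0.23 + 59·0.6 + 6·0.07 + 104·0.2 = 70.19 m².
T₆₀ = 0.161·V/A = 0.161·204/70.19 = 0.468 s.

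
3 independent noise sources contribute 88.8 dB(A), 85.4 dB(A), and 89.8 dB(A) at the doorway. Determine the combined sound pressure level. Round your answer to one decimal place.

Incoherent sources combine by intensity addition: L_total = 10·log₁₀(Σ 10^(L_i/10)).
Σ 10^(L/10) = 10^(88.8/10) + 10^(85.4/10) + 10^(89.8/10) = 2.060e+09.
L_total = 10·log₁₀(2.060e+09) = 93.14 dB(A).

93.1 dB(A)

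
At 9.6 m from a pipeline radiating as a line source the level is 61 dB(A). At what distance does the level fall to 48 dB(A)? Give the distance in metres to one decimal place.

Line-source spreading drops the level by 10·log₁₀(r₂/r₁); inverting, r₂/r₁ = 10^(ΔL/10).
r₂ = 9.6·10^((61−48)/10) = 9.6·10^(13.0/10) = 191.55 m.

191.5 m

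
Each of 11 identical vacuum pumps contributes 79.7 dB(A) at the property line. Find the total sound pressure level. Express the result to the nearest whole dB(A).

90 dB(A)

With 11 equal, uncorrelated contributions the intensity is 11× that of one unit, giving a rise of 10·log₁₀ 11.
L_total = 79.7 + 10·log₁₀(11) = 79.7 + 10.414 = 90.11 dB(A).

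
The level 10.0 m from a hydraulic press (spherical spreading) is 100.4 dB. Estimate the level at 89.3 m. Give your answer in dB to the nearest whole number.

Spherical spreading from a point source gives a 20·log₁₀(r₂/r₁) drop.
L₂ = 100.4 − 20·log₁₀(89.3/10.0) = 100.4 − 19.017 = 81.38 dB.

81 dB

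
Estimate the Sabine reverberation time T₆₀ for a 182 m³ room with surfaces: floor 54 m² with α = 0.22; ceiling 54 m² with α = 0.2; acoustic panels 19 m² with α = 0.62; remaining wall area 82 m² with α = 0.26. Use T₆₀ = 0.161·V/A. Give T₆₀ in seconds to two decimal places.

0.53 s

A = Σ Sᵢαᵢ = 54·0.22 + 54·0.2 + 19·0.62 + 82·0.26 = 55.78 m².
T₆₀ = 0.161 × 182 / 55.78 = 0.525 s.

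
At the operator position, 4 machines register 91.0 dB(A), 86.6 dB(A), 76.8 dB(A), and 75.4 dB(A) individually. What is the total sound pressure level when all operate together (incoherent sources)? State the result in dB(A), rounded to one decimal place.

Incoherent sources combine by intensity addition: L_total = 10·log₁₀(Σ 10^(L_i/10)).
Σ 10^(L/10) = 10^(91.0/10) + 10^(86.6/10) + 10^(76.8/10) + 10^(75.4/10) = 1.799e+09.
L_total = 10·log₁₀(1.799e+09) = 92.55 dB(A).

92.5 dB(A)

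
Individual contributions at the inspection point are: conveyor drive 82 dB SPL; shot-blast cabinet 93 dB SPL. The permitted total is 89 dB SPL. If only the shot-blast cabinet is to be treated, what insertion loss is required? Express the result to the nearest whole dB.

5 dB

Everything except the shot-blast cabinet sums to 10^(82/10) = 1.585e+08 in linear terms, 82.00 dB SPL.
To meet 89 dB SPL overall, the treated shot-blast cabinet may contribute at most 10^(89/10) − 1.585e+08 = 6.358e+08, i.e. 88.03 dB SPL.
Required insertion loss = 93 − 88.03 = 4.97 dB.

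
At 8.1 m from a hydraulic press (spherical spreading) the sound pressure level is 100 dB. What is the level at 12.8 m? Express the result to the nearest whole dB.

96 dB

Spherical spreading from a point source gives a 20·log₁₀(r₂/r₁) drop.
L₂ = 100 − 20·log₁₀(12.8/8.1) = 100 − 3.974 = 96.03 dB.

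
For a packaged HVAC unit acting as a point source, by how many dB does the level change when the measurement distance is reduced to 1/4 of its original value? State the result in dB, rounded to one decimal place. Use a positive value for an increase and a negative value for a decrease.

+12.0 dB

A point source loses 6 dB per doubling of distance; generally ΔL = −20·log₁₀(r₂/r₁).
ΔL = −20·log₁₀(0.25) = +12.04 dB.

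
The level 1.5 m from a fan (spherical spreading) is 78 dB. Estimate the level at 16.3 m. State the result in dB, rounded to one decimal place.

For a point source, L₂ = L₁ − 20·log₁₀(r₂/r₁).
L₂ = 78 − 20·log₁₀(16.3/1.5) = 78 − 20.722 = 57.28 dB.

57.3 dB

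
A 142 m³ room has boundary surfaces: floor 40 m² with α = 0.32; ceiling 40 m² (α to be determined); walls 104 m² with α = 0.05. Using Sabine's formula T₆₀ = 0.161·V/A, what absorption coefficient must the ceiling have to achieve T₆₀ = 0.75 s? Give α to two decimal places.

A = 0.161·V/T₆₀ = 0.161·142/0.75 = 30.48 m² sabins.
Absorption from the other surfaces = 40·0.32 + 104·0.05 = 18.00 m², so the ceiling must supply 12.48 m² over 40 m².
α = 12.48/40 = 0.312.

0.31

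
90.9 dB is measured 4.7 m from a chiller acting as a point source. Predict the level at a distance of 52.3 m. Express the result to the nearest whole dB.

70 dB

For a point source, L₂ = L₁ − 20·log₁₀(r₂/r₁).
L₂ = 90.9 − 20·log₁₀(52.3/4.7) = 90.9 − 20.928 = 69.97 dB.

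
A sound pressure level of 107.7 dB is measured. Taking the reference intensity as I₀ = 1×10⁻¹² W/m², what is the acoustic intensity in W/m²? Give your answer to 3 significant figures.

0.0589 W/m²

L = 10·log₁₀(I/I₀) ⇒ I = I₀·10^(L/10) = 10⁻¹² × 10^10.77.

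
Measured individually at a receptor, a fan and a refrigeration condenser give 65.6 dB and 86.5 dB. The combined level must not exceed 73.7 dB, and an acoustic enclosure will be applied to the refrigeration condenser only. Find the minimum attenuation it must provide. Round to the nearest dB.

Everything except the refrigeration condenser sums to 10^(65.6/10) = 3.631e+06 in linear terms, 65.60 dB.
The limit corresponds to 10^(73.7/10) = 2.344e+07; subtracting the fixed part leaves 1.981e+07 for the refrigeration condenser, i.e. 72.97 dB.
Required insertion loss = 86.5 − 72.97 = 13.53 dB.

14 dB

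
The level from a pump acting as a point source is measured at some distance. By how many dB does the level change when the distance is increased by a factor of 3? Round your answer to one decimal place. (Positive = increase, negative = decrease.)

-9.5 dB

With spherical spreading the level changes by −20·log₁₀(r₂/r₁).
ΔL = −20·log₁₀(3) = -9.54 dB.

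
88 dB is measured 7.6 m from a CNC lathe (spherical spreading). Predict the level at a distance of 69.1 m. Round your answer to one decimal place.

68.8 dB

For a point source, L₂ = L₁ − 20·log₁₀(r₂/r₁).
L₂ = 88 − 20·log₁₀(69.1/7.6) = 88 − 19.173 = 68.83 dB.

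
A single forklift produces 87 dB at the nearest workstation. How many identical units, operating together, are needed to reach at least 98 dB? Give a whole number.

13

Need L₁ + 10·log₁₀ N ≥ 98, i.e. log₁₀ N ≥ 1.10.
N ≥ 10^(11.0/10) = 12.589, so N = 13.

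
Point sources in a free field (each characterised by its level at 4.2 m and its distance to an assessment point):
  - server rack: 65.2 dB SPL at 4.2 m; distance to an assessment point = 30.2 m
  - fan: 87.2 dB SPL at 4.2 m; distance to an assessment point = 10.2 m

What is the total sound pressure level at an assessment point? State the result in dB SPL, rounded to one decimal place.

Propagate each source to the receiver with L = L_ref − 20·log₁₀(r/r_ref), then add intensities.
server rack: 65.2 − 20·log₁₀(30.2/4.2) = 65.2 − 17.14 = 48.06 dB SPL.
fan: 87.2 − 20·log₁₀(10.2/4.2) = 87.2 − 7.71 = 79.49 dB SPL.
Σ 10^(L/10) = 8.905e+07 → L_total = 10·log₁₀(8.905e+07) = 79.50 dB SPL.

79.5 dB SPL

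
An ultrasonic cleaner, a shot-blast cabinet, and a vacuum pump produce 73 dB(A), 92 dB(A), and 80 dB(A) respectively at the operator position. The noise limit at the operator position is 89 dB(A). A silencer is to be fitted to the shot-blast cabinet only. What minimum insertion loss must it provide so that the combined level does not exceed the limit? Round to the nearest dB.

4 dB

Everything except the shot-blast cabinet sums to 10^(73/10) + 10^(80/10) = 1.200e+08 in linear terms, 80.79 dB(A).
To meet 89 dB(A) overall, the treated shot-blast cabinet may contribute at most 10^(89/10) − 1.200e+08 = 6.744e+08, i.e. 88.29 dB(A).
Required insertion loss = 92 − 88.29 = 3.71 dB.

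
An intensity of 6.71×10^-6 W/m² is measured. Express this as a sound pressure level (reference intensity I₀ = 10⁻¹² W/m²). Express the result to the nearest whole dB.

I/I₀ = 6.71×10^-6/10⁻¹² = 6.71×10^6, and L = 10·log₁₀(I/I₀).
L = 10·(0.8267 + 6) = 68.27 dB.

68 dB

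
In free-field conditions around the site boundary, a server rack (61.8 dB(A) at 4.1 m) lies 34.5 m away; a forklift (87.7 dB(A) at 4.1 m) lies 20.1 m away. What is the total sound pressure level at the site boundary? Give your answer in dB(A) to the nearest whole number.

74 dB(A)

First find each source's level at the receiver (point-source: −20·log₁₀(r/r_ref)), then combine on an intensity basis.
server rack: 61.8 − 20·log₁₀(34.5/4.1) = 61.8 − 18.50 = 43.30 dB(A).
forklift: 87.7 − 20·log₁₀(20.1/4.1) = 87.7 − 13.81 = 73.89 dB(A).
Σ 10^(L/10) = 2.452e+07 → L_total = 10·log₁₀(2.452e+07) = 73.90 dB(A).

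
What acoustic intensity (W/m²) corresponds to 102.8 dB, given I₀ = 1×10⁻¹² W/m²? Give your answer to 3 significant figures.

I = I₀·10^(L/10) = 10⁻¹² × 10^(102.8/10) = 10^(-1.720).

0.0191 W/m²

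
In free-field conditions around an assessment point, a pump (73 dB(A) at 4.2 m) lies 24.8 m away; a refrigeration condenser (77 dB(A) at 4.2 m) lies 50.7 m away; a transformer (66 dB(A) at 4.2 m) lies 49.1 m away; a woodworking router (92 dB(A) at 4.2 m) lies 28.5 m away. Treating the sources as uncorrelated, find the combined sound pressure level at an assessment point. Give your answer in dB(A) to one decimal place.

Propagate each source to the receiver with L = L_ref − 20·log₁₀(r/r_ref), then add intensities.
pump: 73 − 20·log₁₀(24.8/4.2) = 73 − 15.42 = 57.58 dB(A).
refrigeration condenser: 77 − 20·log₁₀(50.7/4.2) = 77 − 21.64 = 55.36 dB(A).
transformer: 66 − 20·log₁₀(49.1/4.2) = 66 − 21.36 = 44.64 dB(A).
woodworking router: 92 − 20·log₁₀(28.5/4.2) = 92 − 16.63 = 75.37 dB(A).
Σ 10^(L/10) = 3.537e+07 → L_total = 10·log₁₀(3.537e+07) = 75.49 dB(A).

75.5 dB(A)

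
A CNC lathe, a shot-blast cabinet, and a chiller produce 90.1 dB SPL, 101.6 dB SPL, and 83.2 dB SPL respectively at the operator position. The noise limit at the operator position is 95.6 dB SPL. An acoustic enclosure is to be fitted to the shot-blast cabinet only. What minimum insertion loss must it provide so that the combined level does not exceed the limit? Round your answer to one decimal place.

Everything except the shot-blast cabinet sums to 10^(90.1/10) + 10^(83.2/10) = 1.232e+09 in linear terms, 90.91 dB SPL.
To meet 95.6 dB SPL overall, the treated shot-blast cabinet may contribute at most 10^(95.6/10) − 1.232e+09 = 2.399e+09, i.e. 93.80 dB SPL.
So the shot-blast cabinet must be reduced from 101.6 to 93.80 dB SPL: IL = 7.80 dB.

7.8 dB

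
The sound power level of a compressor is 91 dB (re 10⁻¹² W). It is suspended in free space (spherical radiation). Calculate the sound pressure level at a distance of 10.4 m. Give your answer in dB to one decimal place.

59.7 dB

The power spreads over a sphere of area 4π·r², so L_p = L_w − 10·log₁₀(4π·r²).
4π·r² = 1359 m², 10·log₁₀ of that is 31.333 dB.
L_p = 91 − 31.333 = 59.67 dB.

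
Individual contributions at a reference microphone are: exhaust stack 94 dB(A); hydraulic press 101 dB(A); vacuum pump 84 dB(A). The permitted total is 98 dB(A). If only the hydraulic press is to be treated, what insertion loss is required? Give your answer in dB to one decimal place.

5.5 dB

The untreated sources together contribute 10^(94/10) + 10^(84/10) = 2.763e+09, i.e. 94.41 dB(A).
To meet 98 dB(A) overall, the treated hydraulic press may contribute at most 10^(98/10) − 2.763e+09 = 3.546e+09, i.e. 95.50 dB(A).
Required insertion loss = 101 − 95.50 = 5.50 dB.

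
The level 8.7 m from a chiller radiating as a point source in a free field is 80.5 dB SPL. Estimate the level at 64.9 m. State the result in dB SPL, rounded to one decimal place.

For a point source, L₂ = L₁ − 20·log₁₀(r₂/r₁).
L₂ = 80.5 − 20·log₁₀(64.9/8.7) = 80.5 − 17.455 = 63.05 dB SPL.

63.0 dB SPL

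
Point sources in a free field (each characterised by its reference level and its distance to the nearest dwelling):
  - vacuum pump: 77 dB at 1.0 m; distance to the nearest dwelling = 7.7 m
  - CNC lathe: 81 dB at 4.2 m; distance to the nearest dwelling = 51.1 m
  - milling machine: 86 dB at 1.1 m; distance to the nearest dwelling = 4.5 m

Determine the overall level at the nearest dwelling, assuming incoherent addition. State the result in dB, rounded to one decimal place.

Apply inverse-square spreading to bring every level to the receiver, then sum 10^(L/10).
vacuum pump: 77 − 20·log₁₀(7.7/1.0) = 77 − 17.73 = 59.27 dB.
CNC lathe: 81 − 20·log₁₀(51.1/4.2) = 81 − 21.70 = 59.30 dB.
milling machine: 86 − 20·log₁₀(4.5/1.1) = 86 − 12.24 = 73.76 dB.
Σ 10^(L/10) = 2.548e+07 → L_total = 10·log₁₀(2.548e+07) = 74.06 dB.

74.1 dB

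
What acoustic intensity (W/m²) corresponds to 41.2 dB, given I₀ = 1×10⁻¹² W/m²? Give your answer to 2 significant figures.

L = 10·log₁₀(I/I₀) ⇒ I = I₀·10^(L/10) = 10⁻¹² × 10^4.12.

1.3e-08 W/m²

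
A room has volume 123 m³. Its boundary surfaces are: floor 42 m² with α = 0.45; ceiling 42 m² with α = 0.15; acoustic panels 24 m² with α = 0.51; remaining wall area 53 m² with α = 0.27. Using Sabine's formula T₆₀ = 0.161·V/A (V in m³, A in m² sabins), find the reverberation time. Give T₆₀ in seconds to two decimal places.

0.38 s

Total absorption A = 42·0.45 + 42·0.15 + 24·0.51 + 53·0.27 = 51.75 m² sabins.
T₆₀ = 0.161 × 123 / 51.75 = 0.383 s.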